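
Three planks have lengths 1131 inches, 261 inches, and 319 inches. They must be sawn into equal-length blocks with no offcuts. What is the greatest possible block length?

The block length must divide every plank, so the greatest is gcd(1131, 261, 319).
1131 = 3 × 13 × 29
261 = 3^2 × 29
319 = 11 × 29
gcd(1131, 261, 319) = 29.

29 inches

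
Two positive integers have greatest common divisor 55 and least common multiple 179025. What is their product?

9846375

For any two positive integers, gcd × lcm = product = 55 × 179025 = 9846375.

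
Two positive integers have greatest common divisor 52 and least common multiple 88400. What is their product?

4596800

For any two positive integers, gcd × lcm = product = 52 × 88400 = 4596800.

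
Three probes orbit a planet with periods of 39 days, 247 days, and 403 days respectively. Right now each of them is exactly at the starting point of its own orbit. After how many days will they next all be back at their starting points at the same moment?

22971 days

They coincide at every common multiple of the periods; the first is the LCM.
39 = 3 × 13
247 = 13 × 19
403 = 13 × 31
LCM(39, 247, 403) = 3 × 13 × 19 × 31 = 22971.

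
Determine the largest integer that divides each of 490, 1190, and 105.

490 = 2 × 5 × 7^2
1190 = 2 × 5 × 7 × 17
105 = 3 × 5 × 7
gcd(490, 1190, 105) = 5 × 7 = 35.

35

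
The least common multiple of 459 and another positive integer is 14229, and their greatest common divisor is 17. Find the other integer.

gcd × lcm = product of the two integers, so the other integer is (17 × 14229) / 459 = 527.

527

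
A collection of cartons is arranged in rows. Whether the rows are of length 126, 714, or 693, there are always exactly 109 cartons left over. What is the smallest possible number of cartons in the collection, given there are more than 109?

23671

N − 109 must be a common multiple of 126, 714, and 693.
126 = 2 × 3^2 × 7
714 = 2 × 3 × 7 × 17
693 = 3^2 × 7 × 11
LCM(126, 714, 693) = 2 × 3^2 × 7 × 11 × 17 = 23562.
Smallest N > 109 is LCM + 109 = 23562 + 109 = 23671.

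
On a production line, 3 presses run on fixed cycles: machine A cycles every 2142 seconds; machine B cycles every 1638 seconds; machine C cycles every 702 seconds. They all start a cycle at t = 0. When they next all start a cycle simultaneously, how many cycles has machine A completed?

39 cycles

They are all back at their starting positions together after one LCM of the periods.
2142 = 2 × 3^2 × 7 × 17
1638 = 2 × 3^2 × 7 × 13
702 = 2 × 3^3 × 13
LCM(2142, 1638, 702) = 2 × 3^3 × 7 × 13 × 17 = 83538.
Cycles for period 2142: 83538 / 2142 = 39.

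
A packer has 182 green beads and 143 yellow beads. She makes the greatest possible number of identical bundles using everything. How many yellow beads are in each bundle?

Number of bundles = gcd(182, 143).
182 = 2 × 7 × 13
143 = 11 × 13
gcd(182, 143) = 13.
yellow beads per bundle = 143 / 13 = 11.

11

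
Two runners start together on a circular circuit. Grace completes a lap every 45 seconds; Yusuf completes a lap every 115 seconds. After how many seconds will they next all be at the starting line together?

1035 seconds

We need the least common multiple of the intervals.
45 = 3^2 × 5
115 = 5 × 23
LCM(45, 115) = 3^2 × 5 × 23 = 1035.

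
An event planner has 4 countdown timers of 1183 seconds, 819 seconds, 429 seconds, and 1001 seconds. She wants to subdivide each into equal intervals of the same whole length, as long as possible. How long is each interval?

13 seconds

The interval must divide each timer length; the longest such is the gcd.
1183 = 7 × 13^2
819 = 3^2 × 7 × 13
429 = 3 × 11 × 13
1001 = 7 × 11 × 13
gcd(1183, 819, 429, 1001) = 13.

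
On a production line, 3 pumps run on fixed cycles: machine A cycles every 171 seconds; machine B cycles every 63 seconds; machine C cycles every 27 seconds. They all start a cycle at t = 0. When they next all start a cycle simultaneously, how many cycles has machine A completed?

The first common completion time is the LCM of the periods.
171 = 3^2 × 19
63 = 3^2 × 7
27 = 3^3
LCM(171, 63, 27) = 3^3 × 7 × 19 = 3591.
Cycles for period 171: 3591 / 171 = 21.

21 cycles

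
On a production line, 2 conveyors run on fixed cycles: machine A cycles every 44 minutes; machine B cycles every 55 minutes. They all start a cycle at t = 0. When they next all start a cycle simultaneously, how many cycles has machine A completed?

5 cycles

All finish a whole number of cycles simultaneously at t = LCM of the periods.
44 = 2^2 × 11
55 = 5 × 11
LCM(44, 55) = 2^2 × 5 × 11 = 220.
Cycles for period 44: 220 / 44 = 5.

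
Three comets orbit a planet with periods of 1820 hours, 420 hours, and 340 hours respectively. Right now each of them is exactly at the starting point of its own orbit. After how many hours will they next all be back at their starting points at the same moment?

92820 hours

They coincide at every common multiple of the periods; the first is the LCM.
1820 = 2^2 × 5 × 7 × 13
420 = 2^2 × 3 × 5 × 7
340 = 2^2 × 5 × 17
LCM(1820, 420, 340) = 2^2 × 3 × 5 × 7 × 13 × 17 = 92820.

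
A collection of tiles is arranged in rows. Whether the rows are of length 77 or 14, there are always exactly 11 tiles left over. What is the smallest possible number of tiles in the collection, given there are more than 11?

165

N − 11 must be a common multiple of 77 and 14.
77 = 7 × 11
14 = 2 × 7
LCM(77, 14) = 2 × 7 × 11 = 154.
Smallest N > 11 is LCM + 11 = 154 + 11 = 165.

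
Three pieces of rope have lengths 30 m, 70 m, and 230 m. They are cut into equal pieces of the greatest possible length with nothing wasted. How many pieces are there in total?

33

Piece length = gcd(30, 70, 230).
30 = 2 × 3 × 5
70 = 2 × 5 × 7
230 = 2 × 5 × 23
gcd(30, 70, 230) = 2 × 5 = 10.
Total pieces = 30/10 + 70/10 + 230/10 = 3 + 7 + 23 = 33.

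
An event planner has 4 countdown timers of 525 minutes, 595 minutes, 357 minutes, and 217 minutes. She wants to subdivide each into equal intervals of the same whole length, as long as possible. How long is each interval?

7 minutes

The interval must divide each timer length; the longest such is the gcd.
525 = 3 × 5^2 × 7
595 = 5 × 7 × 17
357 = 3 × 7 × 17
217 = 7 × 31
gcd(525, 595, 357, 217) = 7.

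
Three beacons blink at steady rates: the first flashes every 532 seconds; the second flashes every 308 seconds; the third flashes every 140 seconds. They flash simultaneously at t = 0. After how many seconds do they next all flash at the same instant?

We need the least common multiple of the intervals.
532 = 2^2 × 7 × 19
308 = 2^2 × 7 × 11
140 = 2^2 × 5 × 7
LCM(532, 308, 140) = 2^2 × 5 × 7 × 11 × 19 = 29260.

29260 seconds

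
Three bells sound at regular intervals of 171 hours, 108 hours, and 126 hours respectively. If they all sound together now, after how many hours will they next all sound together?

14364 hours

The first simultaneous occurrence is after LCM of the individual periods.
171 = 3^2 × 19
108 = 2^2 × 3^3
126 = 2 × 3^2 × 7
LCM(171, 108, 126) = 2^2 × 3^3 × 7 × 19 = 14364.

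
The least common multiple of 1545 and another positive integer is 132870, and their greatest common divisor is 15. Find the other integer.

1290

gcd × lcm = product of the two integers, so the other integer is (15 × 132870) / 1545 = 1290.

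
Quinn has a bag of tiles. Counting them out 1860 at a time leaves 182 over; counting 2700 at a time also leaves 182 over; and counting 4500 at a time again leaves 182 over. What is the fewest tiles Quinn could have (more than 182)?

N − 182 must be a common multiple of 1860, 2700, and 4500.
1860 = 2^2 × 3 × 5 × 31
2700 = 2^2 × 3^3 × 5^2
4500 = 2^2 × 3^2 × 5^3
LCM(1860, 2700, 4500) = 2^2 × 3^3 × 5^3 × 31 = 418500.
Smallest N > 182 is LCM + 182 = 418500 + 182 = 418682.

418682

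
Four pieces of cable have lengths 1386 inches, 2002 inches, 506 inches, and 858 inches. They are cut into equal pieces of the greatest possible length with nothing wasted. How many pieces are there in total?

216

Piece length = gcd(1386, 2002, 506, 858).
1386 = 2 × 3^2 × 7 × 11
2002 = 2 × 7 × 11 × 13
506 = 2 × 11 × 23
858 = 2 × 3 × 11 × 13
gcd(1386, 2002, 506, 858) = 2 × 11 = 22.
Total pieces = 1386/22 + 2002/22 + 506/22 + 858/22 = 63 + 91 + 23 + 39 = 216.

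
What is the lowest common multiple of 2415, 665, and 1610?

2415 = 3 × 5 × 7 × 23
665 = 5 × 7 × 19
1610 = 2 × 5 × 7 × 23
LCM(2415, 665, 1610) = 2 × 3 × 5 × 7 × 19 × 23 = 91770.

91770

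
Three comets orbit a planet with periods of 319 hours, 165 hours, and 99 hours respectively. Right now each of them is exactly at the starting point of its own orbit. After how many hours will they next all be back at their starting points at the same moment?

14355 hours

We need the least common multiple of the intervals.
319 = 11 × 29
165 = 3 × 5 × 11
99 = 3^2 × 11
LCM(319, 165, 99) = 3^2 × 5 × 11 × 29 = 14355.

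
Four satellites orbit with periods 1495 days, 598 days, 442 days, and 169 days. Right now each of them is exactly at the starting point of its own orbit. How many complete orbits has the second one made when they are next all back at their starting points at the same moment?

1105 orbits

They are all back at their starting positions together after one LCM of the periods.
1495 = 5 × 13 × 23
598 = 2 × 13 × 23
442 = 2 × 13 × 17
169 = 13^2
LCM(1495, 598, 442, 169) = 2 × 5 × 13^2 × 17 × 23 = 660790.
Orbits for period 598: 660790 / 598 = 1105.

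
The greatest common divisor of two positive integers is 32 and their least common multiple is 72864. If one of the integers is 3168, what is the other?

736

For two integers, gcd × lcm = product, so the other is (32 × 72864) / 3168 = 2331648 / 3168 = 736.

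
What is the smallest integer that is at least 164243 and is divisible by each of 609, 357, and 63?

186354

The integer must be a common multiple of 609, 357, and 63, so a multiple of their LCM.
609 = 3 × 7 × 29
357 = 3 × 7 × 17
63 = 3^2 × 7
LCM(609, 357, 63) = 3^2 × 7 × 17 × 29 = 31059.
Smallest multiple of 31059 that is ≥ 164243: ⌈164243/31059⌉ × 31059 = 6 × 31059 = 186354.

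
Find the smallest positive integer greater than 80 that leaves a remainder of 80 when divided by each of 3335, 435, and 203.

N − 80 must be a common multiple of 3335, 435, and 203.
3335 = 5 × 23 × 29
435 = 3 × 5 × 29
203 = 7 × 29
LCM(3335, 435, 203) = 3 × 5 × 7 × 23 × 29 = 70035.
Smallest N > 80 is LCM + 80 = 70035 + 80 = 70115.

70115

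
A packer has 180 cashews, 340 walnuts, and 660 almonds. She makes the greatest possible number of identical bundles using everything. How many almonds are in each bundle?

Number of bundles = gcd(180, 340, 660).
180 = 2^2 × 3^2 × 5
340 = 2^2 × 5 × 17
660 = 2^2 × 3 × 5 × 11
gcd(180, 340, 660) = 2^2 × 5 = 20.
almonds per bundle = 660 / 20 = 33.

33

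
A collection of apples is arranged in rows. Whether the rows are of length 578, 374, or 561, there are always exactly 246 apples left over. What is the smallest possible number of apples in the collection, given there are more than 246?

N − 246 must be a common multiple of 578, 374, and 561.
578 = 2 × 17^2
374 = 2 × 11 × 17
561 = 3 × 11 × 17
LCM(578, 374, 561) = 2 × 3 × 11 × 17^2 = 19074.
Smallest N > 246 is LCM + 246 = 19074 + 246 = 19320.

19320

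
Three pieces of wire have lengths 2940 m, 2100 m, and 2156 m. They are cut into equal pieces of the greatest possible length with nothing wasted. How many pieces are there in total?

Piece length = gcd(2940, 2100, 2156).
2940 = 2^2 × 3 × 5 × 7^2
2100 = 2^2 × 3 × 5^2 × 7
2156 = 2^2 × 7^2 × 11
gcd(2940, 2100, 2156) = 2^2 × 7 = 28.
Total pieces = 2940/28 + 2100/28 + 2156/28 = 105 + 75 + 77 = 257.

257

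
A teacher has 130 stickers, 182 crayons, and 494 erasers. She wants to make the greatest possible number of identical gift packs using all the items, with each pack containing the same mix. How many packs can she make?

26 packs

The pack count must divide each quantity, so the greatest is gcd(130, 182, 494).
130 = 2 × 5 × 13
182 = 2 × 7 × 13
494 = 2 × 13 × 19
gcd(130, 182, 494) = 2 × 13 = 26.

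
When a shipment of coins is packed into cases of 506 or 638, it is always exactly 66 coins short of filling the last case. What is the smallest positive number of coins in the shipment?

Being 66 short of a full case of size k means N ≡ −66 (mod k), i.e. N + 66 is a multiple of each size.
506 = 2 × 11 × 23
638 = 2 × 11 × 29
LCM(506, 638) = 2 × 11 × 23 × 29 = 14674.
Smallest positive N is 14674 − 66 = 14608.

14608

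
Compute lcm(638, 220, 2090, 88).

638 = 2 × 11 × 29
220 = 2^2 × 5 × 11
2090 = 2 × 5 × 11 × 19
88 = 2^3 × 11
LCM(638, 220, 2090, 88) = 2^3 × 5 × 11 × 19 × 29 = 242440.

242440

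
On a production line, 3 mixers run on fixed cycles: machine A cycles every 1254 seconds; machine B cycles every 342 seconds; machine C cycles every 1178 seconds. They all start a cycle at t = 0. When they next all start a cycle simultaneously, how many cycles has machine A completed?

They are all back at their starting positions together after one LCM of the periods.
1254 = 2 × 3 × 11 × 19
342 = 2 × 3^2 × 19
1178 = 2 × 19 × 31
LCM(1254, 342, 1178) = 2 × 3^2 × 11 × 19 × 31 = 116622.
Cycles for period 1254: 116622 / 1254 = 93.

93 cycles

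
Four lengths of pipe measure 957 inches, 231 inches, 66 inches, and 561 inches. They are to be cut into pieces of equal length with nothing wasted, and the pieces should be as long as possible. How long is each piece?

33 inches

Each piece length must divide every original length, so the longest possible is gcd(957, 231, 66, 561).
957 = 3 × 11 × 29
231 = 3 × 7 × 11
66 = 2 × 3 × 11
561 = 3 × 11 × 17
gcd(957, 231, 66, 561) = 3 × 11 = 33.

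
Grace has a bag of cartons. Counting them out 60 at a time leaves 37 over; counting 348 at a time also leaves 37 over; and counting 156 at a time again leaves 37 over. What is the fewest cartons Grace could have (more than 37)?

N − 37 must be a common multiple of 60, 348, and 156.
60 = 2^2 × 3 × 5
348 = 2^2 × 3 × 29
156 = 2^2 × 3 × 13
LCM(60, 348, 156) = 2^2 × 3 × 5 × 13 × 29 = 22620.
Smallest N > 37 is LCM + 37 = 22620 + 37 = 22657.

22657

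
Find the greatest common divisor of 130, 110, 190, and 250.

130 = 2 × 5 × 13
110 = 2 × 5 × 11
190 = 2 × 5 × 19
250 = 2 × 5^3
gcd(130, 110, 190, 250) = 2 × 5 = 10.

10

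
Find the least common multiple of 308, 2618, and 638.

151844

308 = 2^2 × 7 × 11
2618 = 2 × 7 × 11 × 17
638 = 2 × 11 × 29
LCM(308, 2618, 638) = 2^2 × 7 × 11 × 17 × 29 = 151844.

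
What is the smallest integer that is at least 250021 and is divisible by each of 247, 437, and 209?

The integer must be a common multiple of 247, 437, and 209, so a multiple of their LCM.
247 = 13 × 19
437 = 19 × 23
209 = 11 × 19
LCM(247, 437, 209) = 11 × 13 × 19 × 23 = 62491.
Smallest multiple of 62491 that is ≥ 250021: ⌈250021/62491⌉ × 62491 = 5 × 62491 = 312455.

312455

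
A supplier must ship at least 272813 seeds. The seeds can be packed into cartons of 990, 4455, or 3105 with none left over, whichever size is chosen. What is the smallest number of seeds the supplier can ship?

The number of seeds must be a common multiple of 990, 4455, and 3105, so a multiple of their LCM.
990 = 2 × 3^2 × 5 × 11
4455 = 3^4 × 5 × 11
3105 = 3^3 × 5 × 23
LCM(990, 4455, 3105) = 2 × 3^4 × 5 × 11 × 23 = 204930.
Smallest multiple of 204930 that is ≥ 272813: ⌈272813/204930⌉ × 204930 = 2 × 204930 = 409860.

409860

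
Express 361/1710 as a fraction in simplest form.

19/90

361 = 19^2
1710 = 2 × 3^2 × 5 × 19
gcd(361, 1710) = 19.
Divide numerator and denominator by 19: 361/1710 = 19/90.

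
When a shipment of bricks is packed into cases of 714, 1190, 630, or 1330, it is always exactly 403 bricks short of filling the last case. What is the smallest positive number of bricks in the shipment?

Being 403 short of a full case of size k means N ≡ −403 (mod k), i.e. N + 403 is a multiple of each size.
714 = 2 × 3 × 7 × 17
1190 = 2 × 5 × 7 × 17
630 = 2 × 3^2 × 5 × 7
1330 = 2 × 5 × 7 × 19
LCM(714, 1190, 630, 1330) = 2 × 3^2 × 5 × 7 × 17 × 19 = 203490.
Smallest positive N is 203490 − 403 = 203087.

203087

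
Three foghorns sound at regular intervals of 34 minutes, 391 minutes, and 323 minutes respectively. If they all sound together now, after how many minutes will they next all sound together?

We need the least common multiple of the intervals.
34 = 2 × 17
391 = 17 × 23
323 = 17 × 19
LCM(34, 391, 323) = 2 × 17 × 19 × 23 = 14858.

14858 minutes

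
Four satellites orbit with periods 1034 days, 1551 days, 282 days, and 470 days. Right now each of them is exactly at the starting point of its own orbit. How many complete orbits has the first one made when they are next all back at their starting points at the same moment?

15 orbits

They are all back at their starting positions together after one LCM of the periods.
1034 = 2 × 11 × 47
1551 = 3 × 11 × 47
282 = 2 × 3 × 47
470 = 2 × 5 × 47
LCM(1034, 1551, 282, 470) = 2 × 3 × 5 × 11 × 47 = 15510.
Orbits for period 1034: 15510 / 1034 = 15.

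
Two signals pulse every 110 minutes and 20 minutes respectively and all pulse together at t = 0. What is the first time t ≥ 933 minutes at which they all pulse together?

Joint pulses occur at multiples of LCM(110, 20).
110 = 2 × 5 × 11
20 = 2^2 × 5
LCM(110, 20) = 2^2 × 5 × 11 = 220.
Smallest multiple of 220 that is ≥ 933: ⌈933/220⌉ × 220 = 5 × 220 = 1100.

1100 minutes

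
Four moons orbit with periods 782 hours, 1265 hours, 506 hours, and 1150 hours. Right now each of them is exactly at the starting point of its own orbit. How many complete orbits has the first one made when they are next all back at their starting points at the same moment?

The first common completion time is the LCM of the periods.
782 = 2 × 17 × 23
1265 = 5 × 11 × 23
506 = 2 × 11 × 23
1150 = 2 × 5^2 × 23
LCM(782, 1265, 506, 1150) = 2 × 5^2 × 11 × 17 × 23 = 215050.
Orbits for period 782: 215050 / 782 = 275.

275 orbits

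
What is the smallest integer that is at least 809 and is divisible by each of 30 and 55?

The integer must be a common multiple of 30 and 55, so a multiple of their LCM.
30 = 2 × 3 × 5
55 = 5 × 11
LCM(30, 55) = 2 × 3 × 5 × 11 = 330.
Smallest multiple of 330 that is ≥ 809: ⌈809/330⌉ × 330 = 3 × 330 = 990.

990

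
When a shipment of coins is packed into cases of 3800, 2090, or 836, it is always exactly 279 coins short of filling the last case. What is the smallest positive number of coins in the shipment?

41521

Being 279 short of a full case of size k means N ≡ −279 (mod k), i.e. N + 279 is a multiple of each size.
3800 = 2^3 × 5^2 × 19
2090 = 2 × 5 × 11 × 19
836 = 2^2 × 11 × 19
LCM(3800, 2090, 836) = 2^3 × 5^2 × 11 × 19 = 41800.
Smallest positive N is 41800 − 279 = 41521.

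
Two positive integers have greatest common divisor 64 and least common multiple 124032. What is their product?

7938048

For any two positive integers, gcd × lcm = product = 64 × 124032 = 7938048.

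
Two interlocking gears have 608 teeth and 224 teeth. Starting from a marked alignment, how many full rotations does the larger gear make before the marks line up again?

7 rotations

All finish a whole number of cycles simultaneously at t = LCM of the periods.
608 = 2^5 × 19
224 = 2^5 × 7
LCM(608, 224) = 2^5 × 7 × 19 = 4256.
Rotations for period 608: 4256 / 608 = 7.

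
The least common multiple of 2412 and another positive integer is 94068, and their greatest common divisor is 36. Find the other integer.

1404

gcd × lcm = product of the two integers, so the other integer is (36 × 94068) / 2412 = 1404.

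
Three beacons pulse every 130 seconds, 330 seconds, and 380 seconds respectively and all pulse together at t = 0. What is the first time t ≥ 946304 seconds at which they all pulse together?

978120 seconds

Joint pulses occur at multiples of LCM(130, 330, 380).
130 = 2 × 5 × 13
330 = 2 × 3 × 5 × 11
380 = 2^2 × 5 × 19
LCM(130, 330, 380) = 2^2 × 3 × 5 × 11 × 13 × 19 = 163020.
Smallest multiple of 163020 that is ≥ 946304: ⌈946304/163020⌉ × 163020 = 6 × 163020 = 978120.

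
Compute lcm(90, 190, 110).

90 = 2 × 3^2 × 5
190 = 2 × 5 × 19
110 = 2 × 5 × 11
LCM(90, 190, 110) = 2 × 3^2 × 5 × 11 × 19 = 18810.

18810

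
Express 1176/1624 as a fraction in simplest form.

1176 = 2^3 × 3 × 7^2
1624 = 2^3 × 7 × 29
gcd(1176, 1624) = 2^3 × 7 = 56.
Divide numerator and denominator by 56: 1176/1624 = 21/29.

21/29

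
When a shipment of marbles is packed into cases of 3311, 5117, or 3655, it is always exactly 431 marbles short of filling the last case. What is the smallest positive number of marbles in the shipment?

281004

Being 431 short of a full case of size k means N ≡ −431 (mod k), i.e. N + 431 is a multiple of each size.
3311 = 7 × 11 × 43
5117 = 7 × 17 × 43
3655 = 5 × 17 × 43
LCM(3311, 5117, 3655) = 5 × 7 × 11 × 17 × 43 = 281435.
Smallest positive N is 281435 − 431 = 281004.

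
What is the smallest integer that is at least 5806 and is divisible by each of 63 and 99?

The integer must be a common multiple of 63 and 99, so a multiple of their LCM.
63 = 3^2 × 7
99 = 3^2 × 11
LCM(63, 99) = 3^2 × 7 × 11 = 693.
Smallest multiple of 693 that is ≥ 5806: ⌈5806/693⌉ × 693 = 9 × 693 = 6237.

6237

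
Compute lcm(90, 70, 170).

90 = 2 × 3^2 × 5
70 = 2 × 5 × 7
170 = 2 × 5 × 17
LCM(90, 70, 170) = 2 × 3^2 × 5 × 7 × 17 = 10710.

10710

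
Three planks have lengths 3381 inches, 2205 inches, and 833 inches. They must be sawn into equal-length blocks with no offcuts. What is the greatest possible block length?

The block length must divide every plank, so the greatest is gcd(3381, 2205, 833).
3381 = 3 × 7^2 × 23
2205 = 3^2 × 5 × 7^2
833 = 7^2 × 17
gcd(3381, 2205, 833) = 7^2 = 49.

49 inches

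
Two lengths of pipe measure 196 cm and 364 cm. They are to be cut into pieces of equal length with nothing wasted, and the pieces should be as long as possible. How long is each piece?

28 cm

By the Euclidean algorithm:
364 = 1 × 196 + 168
196 = 1 × 168 + 28
168 = 6 × 28 + 0
gcd(196, 364) = 28.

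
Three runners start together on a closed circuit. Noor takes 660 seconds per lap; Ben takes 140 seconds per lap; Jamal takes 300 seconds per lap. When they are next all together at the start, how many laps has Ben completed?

165 laps

All finish a whole number of cycles simultaneously at t = LCM of the periods.
660 = 2^2 × 3 × 5 × 11
140 = 2^2 × 5 × 7
300 = 2^2 × 3 × 5^2
LCM(660, 140, 300) = 2^2 × 3 × 5^2 × 7 × 11 = 23100.
Laps for period 140: 23100 / 140 = 165.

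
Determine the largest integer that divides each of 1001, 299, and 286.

13

1001 = 7 × 11 × 13
299 = 13 × 23
286 = 2 × 11 × 13
gcd(1001, 299, 286) = 13.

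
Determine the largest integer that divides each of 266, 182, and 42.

266 = 2 × 7 × 19
182 = 2 × 7 × 13
42 = 2 × 3 × 7
gcd(266, 182, 42) = 2 × 7 = 14.

14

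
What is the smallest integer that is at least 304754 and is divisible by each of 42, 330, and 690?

The integer must be a common multiple of 42, 330, and 690, so a multiple of their LCM.
42 = 2 × 3 × 7
330 = 2 × 3 × 5 × 11
690 = 2 × 3 × 5 × 23
LCM(42, 330, 690) = 2 × 3 × 5 × 7 × 11 × 23 = 53130.
Smallest multiple of 53130 that is ≥ 304754: ⌈304754/53130⌉ × 53130 = 6 × 53130 = 318780.

318780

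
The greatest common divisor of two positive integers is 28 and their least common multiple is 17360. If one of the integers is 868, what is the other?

For two integers, gcd × lcm = product, so the other is (28 × 17360) / 868 = 486080 / 868 = 560.

560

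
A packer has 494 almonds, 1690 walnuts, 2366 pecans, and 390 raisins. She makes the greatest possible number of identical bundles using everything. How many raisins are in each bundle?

15

Number of bundles = gcd(494, 1690, 2366, 390).
494 = 2 × 13 × 19
1690 = 2 × 5 × 13^2
2366 = 2 × 7 × 13^2
390 = 2 × 3 × 5 × 13
gcd(494, 1690, 2366, 390) = 2 × 13 = 26.
raisins per bundle = 390 / 26 = 15.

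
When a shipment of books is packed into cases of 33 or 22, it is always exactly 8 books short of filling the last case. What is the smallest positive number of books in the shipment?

58

Being 8 short of a full case of size k means N ≡ −8 (mod k), i.e. N + 8 is a multiple of each size.
33 = 3 × 11
22 = 2 × 11
LCM(33, 22) = 2 × 3 × 11 = 66.
Smallest positive N is 66 − 8 = 58.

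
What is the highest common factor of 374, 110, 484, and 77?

374 = 2 × 11 × 17
110 = 2 × 5 × 11
484 = 2^2 × 11^2
77 = 7 × 11
gcd(374, 110, 484, 77) = 11.

11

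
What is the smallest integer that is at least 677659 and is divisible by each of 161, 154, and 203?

719026

The integer must be a common multiple of 161, 154, and 203, so a multiple of their LCM.
161 = 7 × 23
154 = 2 × 7 × 11
203 = 7 × 29
LCM(161, 154, 203) = 2 × 7 × 11 × 23 × 29 = 102718.
Smallest multiple of 102718 that is ≥ 677659: ⌈677659/102718⌉ × 102718 = 7 × 102718 = 719026.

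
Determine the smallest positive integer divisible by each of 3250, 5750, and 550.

3250 = 2 × 5^3 × 13
5750 = 2 × 5^3 × 23
550 = 2 × 5^2 × 11
LCM(3250, 5750, 550) = 2 × 5^3 × 11 × 13 × 23 = 822250.

822250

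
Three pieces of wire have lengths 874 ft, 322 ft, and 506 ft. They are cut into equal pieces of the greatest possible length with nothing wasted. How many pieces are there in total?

37

Piece length = gcd(874, 322, 506).
874 = 2 × 19 × 23
322 = 2 × 7 × 23
506 = 2 × 11 × 23
gcd(874, 322, 506) = 2 × 23 = 46.
Total pieces = 874/46 + 322/46 + 506/46 = 19 + 7 + 11 = 37.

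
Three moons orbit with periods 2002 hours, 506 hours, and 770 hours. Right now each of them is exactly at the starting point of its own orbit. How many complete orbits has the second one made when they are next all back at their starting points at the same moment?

The first common completion time is the LCM of the periods.
2002 = 2 × 7 × 11 × 13
506 = 2 × 11 × 23
770 = 2 × 5 × 7 × 11
LCM(2002, 506, 770) = 2 × 5 × 7 × 11 × 13 × 23 = 230230.
Orbits for period 506: 230230 / 506 = 455.

455 orbits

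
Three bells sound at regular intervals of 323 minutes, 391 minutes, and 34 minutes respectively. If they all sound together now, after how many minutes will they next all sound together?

14858 minutes

We need the least common multiple of the intervals.
323 = 17 × 19
391 = 17 × 23
34 = 2 × 17
LCM(323, 391, 34) = 2 × 17 × 19 × 23 = 14858.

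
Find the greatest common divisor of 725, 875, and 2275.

725 = 5^2 × 29
875 = 5^3 × 7
2275 = 5^2 × 7 × 13
gcd(725, 875, 2275) = 5^2 = 25.

25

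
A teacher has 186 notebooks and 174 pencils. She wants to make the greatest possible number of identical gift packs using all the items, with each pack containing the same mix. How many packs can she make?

By the Euclidean algorithm:
186 = 1 × 174 + 12
174 = 14 × 12 + 6
12 = 2 × 6 + 0
gcd(186, 174) = 6.

6 packs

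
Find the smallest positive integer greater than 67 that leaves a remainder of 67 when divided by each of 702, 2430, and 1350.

158017

N − 67 must be a common multiple of 702, 2430, and 1350.
702 = 2 × 3^3 × 13
2430 = 2 × 3^5 × 5
1350 = 2 × 3^3 × 5^2
LCM(702, 2430, 1350) = 2 × 3^5 × 5^2 × 13 = 157950.
Smallest N > 67 is LCM + 67 = 157950 + 67 = 158017.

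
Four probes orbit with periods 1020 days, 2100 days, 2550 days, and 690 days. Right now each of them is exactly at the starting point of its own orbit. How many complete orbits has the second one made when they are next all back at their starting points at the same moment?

The first common completion time is the LCM of the periods.
1020 = 2^2 × 3 × 5 × 17
2100 = 2^2 × 3 × 5^2 × 7
2550 = 2 × 3 × 5^2 × 17
690 = 2 × 3 × 5 × 23
LCM(1020, 2100, 2550, 690) = 2^2 × 3 × 5^2 × 7 × 17 × 23 = 821100.
Orbits for period 2100: 821100 / 2100 = 391.

391 orbits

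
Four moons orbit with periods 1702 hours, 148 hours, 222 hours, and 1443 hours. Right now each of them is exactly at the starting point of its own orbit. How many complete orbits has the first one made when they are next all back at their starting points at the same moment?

78 orbits

They are all back at their starting positions together after one LCM of the periods.
1702 = 2 × 23 × 37
148 = 2^2 × 37
222 = 2 × 3 × 37
1443 = 3 × 13 × 37
LCM(1702, 148, 222, 1443) = 2^2 × 3 × 13 × 23 × 37 = 132756.
Orbits for period 1702: 132756 / 1702 = 78.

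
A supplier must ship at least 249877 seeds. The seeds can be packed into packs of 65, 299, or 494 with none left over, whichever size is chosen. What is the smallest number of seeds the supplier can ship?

The number of seeds must be a common multiple of 65, 299, and 494, so a multiple of their LCM.
65 = 5 × 13
299 = 13 × 23
494 = 2 × 13 × 19
LCM(65, 299, 494) = 2 × 5 × 13 × 19 × 23 = 56810.
Smallest multiple of 56810 that is ≥ 249877: ⌈249877/56810⌉ × 56810 = 5 × 56810 = 284050.

284050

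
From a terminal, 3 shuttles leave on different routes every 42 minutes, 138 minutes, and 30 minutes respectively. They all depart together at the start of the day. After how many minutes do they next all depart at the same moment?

4830 minutes

They coincide at every common multiple of the periods; the first is the LCM.
42 = 2 × 3 × 7
138 = 2 × 3 × 23
30 = 2 × 3 × 5
LCM(42, 138, 30) = 2 × 3 × 5 × 7 × 23 = 4830.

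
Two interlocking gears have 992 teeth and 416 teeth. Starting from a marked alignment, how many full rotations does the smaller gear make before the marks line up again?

31 rotations

All finish a whole number of cycles simultaneously at t = LCM of the periods.
992 = 2^5 × 31
416 = 2^5 × 13
LCM(992, 416) = 2^5 × 13 × 31 = 12896.
Rotations for period 416: 12896 / 416 = 31.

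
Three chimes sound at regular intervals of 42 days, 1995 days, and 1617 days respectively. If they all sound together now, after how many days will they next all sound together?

They coincide at every common multiple of the periods; the first is the LCM.
42 = 2 × 3 × 7
1995 = 3 × 5 × 7 × 19
1617 = 3 × 7^2 × 11
LCM(42, 1995, 1617) = 2 × 3 × 5 × 7^2 × 11 × 19 = 307230.

307230 days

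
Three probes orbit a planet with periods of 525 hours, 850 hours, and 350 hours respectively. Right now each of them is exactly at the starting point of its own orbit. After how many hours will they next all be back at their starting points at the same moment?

17850 hours

They coincide at every common multiple of the periods; the first is the LCM.
525 = 3 × 5^2 × 7
850 = 2 × 5^2 × 17
350 = 2 × 5^2 × 7
LCM(525, 850, 350) = 2 × 3 × 5^2 × 7 × 17 = 17850.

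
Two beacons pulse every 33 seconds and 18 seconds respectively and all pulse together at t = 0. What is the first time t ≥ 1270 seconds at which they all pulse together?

Joint pulses occur at multiples of LCM(33, 18).
33 = 3 × 11
18 = 2 × 3^2
LCM(33, 18) = 2 × 3^2 × 11 = 198.
Smallest multiple of 198 that is ≥ 1270: ⌈1270/198⌉ × 198 = 7 × 198 = 1386.

1386 seconds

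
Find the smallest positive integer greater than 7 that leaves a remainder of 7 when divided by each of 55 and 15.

N − 7 must be a common multiple of 55 and 15.
55 = 5 × 11
15 = 3 × 5
LCM(55, 15) = 3 × 5 × 11 = 165.
Smallest N > 7 is LCM + 7 = 165 + 7 = 172.

172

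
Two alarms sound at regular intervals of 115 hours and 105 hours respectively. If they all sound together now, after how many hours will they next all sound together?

The first simultaneous occurrence is after LCM of the individual periods.
115 = 5 × 23
105 = 3 × 5 × 7
LCM(115, 105) = 3 × 5 × 7 × 23 = 2415.

2415 hours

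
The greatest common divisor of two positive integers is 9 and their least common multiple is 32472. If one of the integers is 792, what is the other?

369

For two integers, gcd × lcm = product, so the other is (9 × 32472) / 792 = 292248 / 792 = 369.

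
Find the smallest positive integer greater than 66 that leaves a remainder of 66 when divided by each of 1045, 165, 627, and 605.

N − 66 must be a common multiple of 1045, 165, 627, and 605.
1045 = 5 × 11 × 19
165 = 3 × 5 × 11
627 = 3 × 11 × 19
605 = 5 × 11^2
LCM(1045, 165, 627, 605) = 3 × 5 × 11^2 × 19 = 34485.
Smallest N > 66 is LCM + 66 = 34485 + 66 = 34551.

34551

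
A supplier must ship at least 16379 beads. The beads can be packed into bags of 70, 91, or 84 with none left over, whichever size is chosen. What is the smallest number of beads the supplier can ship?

The number of beads must be a common multiple of 70, 91, and 84, so a multiple of their LCM.
70 = 2 × 5 × 7
91 = 7 × 13
84 = 2^2 × 3 × 7
LCM(70, 91, 84) = 2^2 × 3 × 5 × 7 × 13 = 5460.
Smallest multiple of 5460 that is ≥ 16379: ⌈16379/5460⌉ × 5460 = 3 × 5460 = 16380.

16380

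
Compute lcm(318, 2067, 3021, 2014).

78546

318 = 2 × 3 × 53
2067 = 3 × 13 × 53
3021 = 3 × 19 × 53
2014 = 2 × 19 × 53
LCM(318, 2067, 3021, 2014) = 2 × 3 × 13 × 19 × 53 = 78546.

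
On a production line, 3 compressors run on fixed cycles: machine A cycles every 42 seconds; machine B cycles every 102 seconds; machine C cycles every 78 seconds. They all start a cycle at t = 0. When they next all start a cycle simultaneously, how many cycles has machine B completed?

The first common completion time is the LCM of the periods.
42 = 2 × 3 × 7
102 = 2 × 3 × 17
78 = 2 × 3 × 13
LCM(42, 102, 78) = 2 × 3 × 7 × 13 × 17 = 9282.
Cycles for period 102: 9282 / 102 = 91.

91 cycles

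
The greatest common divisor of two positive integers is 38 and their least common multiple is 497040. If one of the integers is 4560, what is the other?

For two integers, gcd × lcm = product, so the other is (38 × 497040) / 4560 = 18887520 / 4560 = 4142.

4142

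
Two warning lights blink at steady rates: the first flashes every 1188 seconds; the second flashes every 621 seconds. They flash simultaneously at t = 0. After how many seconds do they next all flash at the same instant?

27324 seconds

They coincide at every common multiple of the periods; the first is the LCM.
1188 = 2^2 × 3^3 × 11
621 = 3^3 × 23
LCM(1188, 621) = 2^2 × 3^3 × 11 × 23 = 27324.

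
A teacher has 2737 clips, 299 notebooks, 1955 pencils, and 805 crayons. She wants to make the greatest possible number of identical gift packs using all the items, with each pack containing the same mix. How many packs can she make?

23 packs

The pack count must divide each quantity, so the greatest is gcd(2737, 299, 1955, 805).
2737 = 7 × 17 × 23
299 = 13 × 23
1955 = 5 × 17 × 23
805 = 5 × 7 × 23
gcd(2737, 299, 1955, 805) = 23.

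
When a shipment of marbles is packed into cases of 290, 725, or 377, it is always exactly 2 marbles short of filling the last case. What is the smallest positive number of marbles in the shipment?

Being 2 short of a full case of size k means N ≡ −2 (mod k), i.e. N + 2 is a multiple of each size.
290 = 2 × 5 × 29
725 = 5^2 × 29
377 = 13 × 29
LCM(290, 725, 377) = 2 × 5^2 × 13 × 29 = 18850.
Smallest positive N is 18850 − 2 = 18848.

18848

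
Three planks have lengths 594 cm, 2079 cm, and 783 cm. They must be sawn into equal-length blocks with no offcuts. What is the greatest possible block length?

The block length must divide every plank, so the greatest is gcd(594, 2079, 783).
594 = 2 × 3^3 × 11
2079 = 3^3 × 7 × 11
783 = 3^3 × 29
gcd(594, 2079, 783) = 3^3 = 27.

27 cm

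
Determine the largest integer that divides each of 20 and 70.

20 = 2^2 × 5
70 = 2 × 5 × 7
gcd(20, 70) = 2 × 5 = 10.

10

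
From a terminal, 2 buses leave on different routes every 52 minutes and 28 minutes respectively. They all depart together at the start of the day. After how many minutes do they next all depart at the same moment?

364 minutes

The first simultaneous occurrence is after LCM of the individual periods.
52 = 2^2 × 13
28 = 2^2 × 7
LCM(52, 28) = 2^2 × 7 × 13 = 364.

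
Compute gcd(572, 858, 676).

572 = 2^2 × 11 × 13
858 = 2 × 3 × 11 × 13
676 = 2^2 × 13^2
gcd(572, 858, 676) = 2 × 13 = 26.

26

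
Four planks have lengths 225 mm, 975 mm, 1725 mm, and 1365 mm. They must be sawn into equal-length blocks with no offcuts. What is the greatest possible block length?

15 mm

The block length must divide every plank, so the greatest is gcd(225, 975, 1725, 1365).
225 = 3^2 × 5^2
975 = 3 × 5^2 × 13
1725 = 3 × 5^2 × 23
1365 = 3 × 5 × 7 × 13
gcd(225, 975, 1725, 1365) = 3 × 5 = 15.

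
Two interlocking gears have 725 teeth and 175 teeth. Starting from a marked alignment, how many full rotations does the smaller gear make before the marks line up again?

29 rotations

They are all back at their starting positions together after one LCM of the periods.
725 = 5^2 × 29
175 = 5^2 × 7
LCM(725, 175) = 5^2 × 7 × 29 = 5075.
Rotations for period 175: 5075 / 175 = 29.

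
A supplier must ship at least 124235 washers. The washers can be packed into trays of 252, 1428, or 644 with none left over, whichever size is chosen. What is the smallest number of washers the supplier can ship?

197064

The number of washers must be a common multiple of 252, 1428, and 644, so a multiple of their LCM.
252 = 2^2 × 3^2 × 7
1428 = 2^2 × 3 × 7 × 17
644 = 2^2 × 7 × 23
LCM(252, 1428, 644) = 2^2 × 3^2 × 7 × 17 × 23 = 98532.
Smallest multiple of 98532 that is ≥ 124235: ⌈124235/98532⌉ × 98532 = 2 × 98532 = 197064.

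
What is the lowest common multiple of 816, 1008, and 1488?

816 = 2^4 × 3 × 17
1008 = 2^4 × 3^2 × 7
1488 = 2^4 × 3 × 31
LCM(816, 1008, 1488) = 2^4 × 3^2 × 7 × 17 × 31 = 531216.

531216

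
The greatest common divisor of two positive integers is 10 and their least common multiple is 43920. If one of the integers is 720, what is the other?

For two integers, gcd × lcm = product, so the other is (10 × 43920) / 720 = 439200 / 720 = 610.

610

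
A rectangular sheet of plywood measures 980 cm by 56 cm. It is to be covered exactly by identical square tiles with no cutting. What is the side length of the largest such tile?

The tile side must divide both 980 and 56, so the largest is their gcd.
980 = 2^2 × 5 × 7^2
56 = 2^3 × 7
gcd(980, 56) = 2^2 × 7 = 28.

28 cm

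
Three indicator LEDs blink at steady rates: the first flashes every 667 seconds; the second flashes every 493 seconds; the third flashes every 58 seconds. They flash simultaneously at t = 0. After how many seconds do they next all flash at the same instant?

They coincide at every common multiple of the periods; the first is the LCM.
667 = 23 × 29
493 = 17 × 29
58 = 2 × 29
LCM(667, 493, 58) = 2 × 17 × 23 × 29 = 22678.

22678 seconds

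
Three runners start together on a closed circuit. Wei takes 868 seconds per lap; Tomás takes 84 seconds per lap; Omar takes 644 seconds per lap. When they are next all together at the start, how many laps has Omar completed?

The first common completion time is the LCM of the periods.
868 = 2^2 × 7 × 31
84 = 2^2 × 3 × 7
644 = 2^2 × 7 × 23
LCM(868, 84, 644) = 2^2 × 3 × 7 × 23 × 31 = 59892.
Laps for period 644: 59892 / 644 = 93.

93 laps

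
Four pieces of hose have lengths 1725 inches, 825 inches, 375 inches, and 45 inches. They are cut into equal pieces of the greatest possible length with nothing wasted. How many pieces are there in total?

198

Piece length = gcd(1725, 825, 375, 45).
1725 = 3 × 5^2 × 23
825 = 3 × 5^2 × 11
375 = 3 × 5^3
45 = 3^2 × 5
gcd(1725, 825, 375, 45) = 3 × 5 = 15.
Total pieces = 1725/15 + 825/15 + 375/15 + 45/15 = 115 + 55 + 25 + 3 = 198.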